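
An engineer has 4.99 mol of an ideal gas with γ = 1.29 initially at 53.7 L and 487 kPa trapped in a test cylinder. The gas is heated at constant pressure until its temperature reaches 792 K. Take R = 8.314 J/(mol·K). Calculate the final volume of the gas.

67.5 L

T₁ = P₁V₁/(nR) = 487×53.7/(4.99×8.314) = 630 K.
Isobaric: P stays 487 kPa; V/T = const ⇒ T₂ = 792 K, V₂ = 67.5 L.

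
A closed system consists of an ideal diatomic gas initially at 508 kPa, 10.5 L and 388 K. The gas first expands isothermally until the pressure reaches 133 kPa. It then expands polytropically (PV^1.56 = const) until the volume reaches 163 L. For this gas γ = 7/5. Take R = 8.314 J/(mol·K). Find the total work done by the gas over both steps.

n = P₁V₁/(RT₁) = 508×10.5/(8.314×388) = 1.65 mol.
Step 1 — Isothermal: T stays 388 K; PV = const ⇒ V₂ = 40.1 L, P₂ = 133 kPa.
ΔU = 0 (ideal gas, T constant).
W = nRT ln(V₂/V₁) = 1.65×8.314×388×ln(3.82) = 7150 J.
Q = ΔU + W = 7150 J.
State after step 1: P = 133 kPa, V = 40.1 L, T = 388 K.
Step 2 — Polytropic n=1.56: T₂ = T₁(V₁/V₂)^(n−1) = 388×(0.246)^0.56 = 177 K; P₂ = P₁(V₁/V₂)^n = 14.9 kPa.
W = (P₁V₁−P₂V₂)/(n−1) = (133×40.1−14.9×163)/0.56 = 5180 J.
ΔU = nCvΔT = 1.65×20.8×(177−388) = -7250 J.
Q = ΔU + W = -2070 J.
Net over both steps: W = 12300 J, Q = 5080 J, ΔU = -7250 J.

12300 J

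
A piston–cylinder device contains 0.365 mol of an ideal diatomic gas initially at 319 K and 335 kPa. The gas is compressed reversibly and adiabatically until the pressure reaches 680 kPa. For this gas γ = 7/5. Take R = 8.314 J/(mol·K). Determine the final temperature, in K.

391 K

V₁ = nRT₁/P₁ = 0.365×8.314×319/335 = 2.89 L.
Adiabatic: T₂/T₁ = (P₂/P₁)^((γ−1)/γ) ⇒ T₂ = 319×(2.03)^0.286 = 391 K; V₂ = 1.74 L.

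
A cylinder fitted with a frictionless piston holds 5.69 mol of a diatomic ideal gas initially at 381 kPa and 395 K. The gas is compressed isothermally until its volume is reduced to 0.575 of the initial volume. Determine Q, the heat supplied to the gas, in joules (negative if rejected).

-10300 J

V₁ = nRT₁/P₁ = 5.69×8.314×395/381 = 49.0 L.
Isothermal: T stays 395 K; PV = const ⇒ V₂ = 28.2 L, P₂ = 663 kPa.
ΔU = 0 (ideal gas, T constant).
W = nRT ln(V₂/V₁) = 5.69×8.314×395×ln(0.575) = -10300 J.
Q = ΔU + W = -10300 J.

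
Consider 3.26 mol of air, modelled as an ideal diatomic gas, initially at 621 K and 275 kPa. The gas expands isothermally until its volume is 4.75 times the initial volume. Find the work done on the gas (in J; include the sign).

-26200 J

V₁ = nRT₁/P₁ = 3.26×8.314×621/275 = 61.2 L.
Isothermal: T stays 621 K; PV = const ⇒ V₂ = 291 L, P₂ = 57.9 kPa.
W = nRT ln(V₂/V₁) = 3.26×8.314×621×ln(4.75) = 26200 J.
Work done on the gas = −W_by = -26200 J.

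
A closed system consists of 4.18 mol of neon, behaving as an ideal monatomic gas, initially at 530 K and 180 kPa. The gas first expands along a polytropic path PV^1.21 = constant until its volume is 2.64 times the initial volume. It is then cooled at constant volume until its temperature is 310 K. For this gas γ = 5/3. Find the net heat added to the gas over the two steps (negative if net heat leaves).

4710 J

V₁ = nRT₁/P₁ = 4.18×8.314×530/180 = 102 L.
Step 1 — Polytropic n=1.21: T₂ = T₁(V₁/V₂)^(n−1) = 530×(0.379)^0.21 = 432 K; P₂ = P₁(V₁/V₂)^n = 55.6 kPa.
W = (P₁V₁−P₂V₂)/(n−1) = (180×102−55.6×270)/0.21 = 16200 J.
ΔU = nCvΔT = 4.18×12.5×(432−530) = -5100 J.
Q = ΔU + W = 11100 J.
State after step 1: P = 55.6 kPa, V = 270 L, T = 432 K.
Step 2 — Isochoric: V stays 270 L; P/T = const ⇒ T₂ = 310 K, P₂ = 39.9 kPa.
W = 0 (no volume change).
ΔU = nCvΔT = 4.18×12.5×(310−432) = -6370 J.
Q = ΔU = -6370 J.
Net over both steps: W = 16200 J, Q = 4710 J, ΔU = -11500 J.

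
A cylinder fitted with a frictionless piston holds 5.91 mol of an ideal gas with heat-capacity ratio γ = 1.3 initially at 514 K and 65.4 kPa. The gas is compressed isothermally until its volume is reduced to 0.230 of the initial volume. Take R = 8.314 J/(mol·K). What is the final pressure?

284 kPa

V₁ = nRT₁/P₁ = 5.91×8.314×514/65.4 = 386 L.
Isothermal: T stays 514 K; PV = const ⇒ V₂ = 88.8 L, P₂ = 284 kPa.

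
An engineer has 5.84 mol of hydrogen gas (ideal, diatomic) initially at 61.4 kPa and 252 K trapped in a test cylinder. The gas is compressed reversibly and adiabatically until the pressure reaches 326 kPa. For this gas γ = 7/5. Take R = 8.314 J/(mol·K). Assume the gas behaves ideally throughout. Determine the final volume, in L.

60.5 L

V₁ = nRT₁/P₁ = 5.84×8.314×252/61.4 = 199 L.
Adiabatic: T₂/T₁ = (P₂/P₁)^((γ−1)/γ) ⇒ T₂ = 252×(5.31)^0.286 = 406 K; V₂ = 60.5 L.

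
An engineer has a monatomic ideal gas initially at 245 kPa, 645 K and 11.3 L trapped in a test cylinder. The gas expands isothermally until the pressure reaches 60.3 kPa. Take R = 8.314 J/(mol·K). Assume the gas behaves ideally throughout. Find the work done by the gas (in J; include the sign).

3880 J

n = P₁V₁/(RT₁) = 245×11.3/(8.314×645) = 0.516 mol.
Isothermal: T stays 645 K; PV = const ⇒ V₂ = 45.9 L, P₂ = 60.3 kPa.
W = nRT ln(V₂/V₁) = 0.516×8.314×645×ln(4.06) = 3880 J.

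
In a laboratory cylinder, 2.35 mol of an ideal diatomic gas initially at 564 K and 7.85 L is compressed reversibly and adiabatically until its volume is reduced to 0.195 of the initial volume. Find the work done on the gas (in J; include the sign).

25400 J

P₁ = nRT₁/V₁ = 2.35×8.314×564/7.85 = 1400 kPa.
Adiabatic: TV^(γ−1) = const ⇒ T₂ = 564×(5.13)^0.400 = 1080 K; PV^γ = const ⇒ P₂ = 13800 kPa.
ΔU = nCvΔT = 2.35×20.8×(1080−564) = 25400 J.
Q = 0 for an adiabatic process, so W = −ΔU = -25400 J.
Work done on the gas = −W_by = 25400 J.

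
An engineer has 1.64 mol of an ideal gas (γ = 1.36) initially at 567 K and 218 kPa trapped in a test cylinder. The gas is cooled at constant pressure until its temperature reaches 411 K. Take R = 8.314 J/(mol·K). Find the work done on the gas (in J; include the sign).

2130 J

V₁ = nRT₁/P₁ = 1.64×8.314×567/218 = 35.5 L.
Isobaric: P stays 218 kPa; V/T = const ⇒ T₂ = 411 K, V₂ = 25.7 L.
W = PΔV = 218×(25.7−35.5) kPa·L = -2130 J.
Work done on the gas = −W_by = 2130 J.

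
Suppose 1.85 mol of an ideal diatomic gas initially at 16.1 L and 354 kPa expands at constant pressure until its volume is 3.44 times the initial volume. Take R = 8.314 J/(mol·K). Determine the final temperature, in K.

1270 K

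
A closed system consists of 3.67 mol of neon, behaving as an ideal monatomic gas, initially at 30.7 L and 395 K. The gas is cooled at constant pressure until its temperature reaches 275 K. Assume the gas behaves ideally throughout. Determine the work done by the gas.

P₁ = nRT₁/V₁ = 3.67×8.314×395/30.7 = 393 kPa.
Isobaric: P stays 393 kPa; V/T = const ⇒ T₂ = 275 K, V₂ = 21.4 L.
W = PΔV = 393×(21.4−30.7) kPa·L = -3660 J.

-3660 J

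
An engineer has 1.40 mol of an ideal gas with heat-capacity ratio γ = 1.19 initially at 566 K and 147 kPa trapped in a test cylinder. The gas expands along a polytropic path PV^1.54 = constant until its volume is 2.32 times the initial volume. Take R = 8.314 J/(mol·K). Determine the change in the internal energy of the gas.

V₁ = nRT₁/P₁ = 1.40×8.314×566/147 = 44.8 L.
Polytropic n=1.54: T₂ = T₁(V₁/V₂)^(n−1) = 566×(0.431)^0.54 = 359 K; P₂ = P₁(V₁/V₂)^n = 40.2 kPa.
For an ideal gas ΔU = nCvΔT with Cv = R/(γ−1) = 43.8 J/(mol·K).
ΔU = 1.40×43.8×(359−566) = -12700 J.

-12700 J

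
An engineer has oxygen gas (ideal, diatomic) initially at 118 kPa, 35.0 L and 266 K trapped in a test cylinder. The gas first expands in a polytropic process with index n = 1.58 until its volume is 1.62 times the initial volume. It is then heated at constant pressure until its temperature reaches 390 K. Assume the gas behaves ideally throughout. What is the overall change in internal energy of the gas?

n = P₁V₁/(RT₁) = 118×35.0/(8.314×266) = 1.87 mol.
Step 1 — Polytropic n=1.58: T₂ = T₁(V₁/V₂)^(n−1) = 266×(0.617)^0.58 = 201 K; P₂ = P₁(V₁/V₂)^n = 55.1 kPa.
W = (P₁V₁−P₂V₂)/(n−1) = (118×35.0−55.1×56.7)/0.58 = 1740 J.
ΔU = nCvΔT = 1.87×20.8×(201−266) = -2520 J.
Q = ΔU + W = -782 J.
State after step 1: P = 55.1 kPa, V = 56.7 L, T = 201 K.
Step 2 — Isobaric: P stays 55.1 kPa; V/T = const ⇒ T₂ = 390 K, V₂ = 110 L.
W = PΔV = 55.1×(110−56.7) kPa·L = 2930 J.
ΔU = nCvΔT = 1.87×20.8×(390−201) = 7330 J.
Q = ΔU + W = nCpΔT = 10300 J.
Net over both steps: W = 4670 J, Q = 9480 J, ΔU = 4810 J.

4810 J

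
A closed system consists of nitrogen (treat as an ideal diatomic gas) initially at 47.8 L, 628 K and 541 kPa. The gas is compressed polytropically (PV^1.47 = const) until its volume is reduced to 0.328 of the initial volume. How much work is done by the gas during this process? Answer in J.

n = P₁V₁/(RT₁) = 541×47.8/(8.314×628) = 4.95 mol.
Polytropic n=1.47: T₂ = T₁(V₁/V₂)^(n−1) = 628×(3.05)^0.47 = 1060 K; P₂ = P₁(V₁/V₂)^n = 2790 kPa.
W = (P₁V₁−P₂V₂)/(n−1) = (541×47.8−2790×15.7)/0.47 = -37900 J.

-37900 J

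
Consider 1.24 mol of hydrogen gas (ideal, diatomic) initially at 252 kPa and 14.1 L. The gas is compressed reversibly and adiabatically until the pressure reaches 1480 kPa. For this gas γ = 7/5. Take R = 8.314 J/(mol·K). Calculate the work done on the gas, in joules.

5850 J

T₁ = P₁V₁/(nR) = 252×14.1/(1.24×8.314) = 345 K.
Adiabatic: T₂/T₁ = (P₂/P₁)^((γ−1)/γ) ⇒ T₂ = 345×(5.87)^0.286 = 572 K; V₂ = 3.98 L.
ΔU = nCvΔT = 1.24×20.8×(572−345) = 5850 J.
Q = 0 for an adiabatic process, so W = −ΔU = -5850 J.
Work done on the gas = −W_by = 5850 J.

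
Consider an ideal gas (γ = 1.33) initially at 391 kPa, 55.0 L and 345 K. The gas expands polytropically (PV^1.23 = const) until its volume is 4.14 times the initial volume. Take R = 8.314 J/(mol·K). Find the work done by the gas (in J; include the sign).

26100 J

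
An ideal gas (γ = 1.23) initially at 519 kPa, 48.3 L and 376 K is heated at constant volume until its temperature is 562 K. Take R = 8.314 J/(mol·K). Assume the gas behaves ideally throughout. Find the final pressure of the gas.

776 kPa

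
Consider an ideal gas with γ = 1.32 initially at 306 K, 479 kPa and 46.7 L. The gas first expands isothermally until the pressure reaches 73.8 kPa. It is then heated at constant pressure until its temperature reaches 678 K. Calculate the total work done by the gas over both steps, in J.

69000 J

n = P₁V₁/(RT₁) = 479×46.7/(8.314×306) = 8.79 mol.
Step 1 — Isothermal: T stays 306 K; PV = const ⇒ V₂ = 303 L, P₂ = 73.8 kPa.
ΔU = 0 (ideal gas, T constant).
W = nRT ln(V₂/V₁) = 8.79×8.314×306×ln(6.49) = 41800 J.
Q = ΔU + W = 41800 J.
State after step 1: P = 73.8 kPa, V = 303 L, T = 306 K.
Step 2 — Isobaric: P stays 73.8 kPa; V/T = const ⇒ T₂ = 678 K, V₂ = 672 L.
W = PΔV = 73.8×(672−303) kPa·L = 27200 J.
ΔU = nCvΔT = 8.79×26.0×(678−306) = 85000 J.
Q = ΔU + W = nCpΔT = 112000 J.
Net over both steps: W = 69000 J, Q = 154000 J, ΔU = 85000 J.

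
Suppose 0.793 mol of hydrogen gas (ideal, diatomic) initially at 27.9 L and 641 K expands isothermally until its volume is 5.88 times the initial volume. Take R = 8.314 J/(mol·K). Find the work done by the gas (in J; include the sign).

7490 J

P₁ = nRT₁/V₁ = 0.793×8.314×641/27.9 = 151 kPa.
Isothermal: T stays 641 K; PV = const ⇒ V₂ = 164 L, P₂ = 25.8 kPa.
W = nRT ln(V₂/V₁) = 0.793×8.314×641×ln(5.88) = 7490 J.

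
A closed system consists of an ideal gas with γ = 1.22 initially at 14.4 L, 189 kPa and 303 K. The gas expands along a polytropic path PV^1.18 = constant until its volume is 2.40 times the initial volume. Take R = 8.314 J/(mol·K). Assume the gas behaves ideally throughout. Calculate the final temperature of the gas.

259 K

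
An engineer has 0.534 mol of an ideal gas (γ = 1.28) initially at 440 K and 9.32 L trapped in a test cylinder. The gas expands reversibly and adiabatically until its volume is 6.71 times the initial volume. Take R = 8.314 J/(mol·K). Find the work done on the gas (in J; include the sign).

P₁ = nRT₁/V₁ = 0.534×8.314×440/9.32 = 210 kPa.
Adiabatic: TV^(γ−1) = const ⇒ T₂ = 440×(0.149)^0.280 = 258 K; PV^γ = const ⇒ P₂ = 18.3 kPa.
ΔU = nCvΔT = 0.534×29.7×(258−440) = -2880 J.
Q = 0 for an adiabatic process, so W = −ΔU = 2880 J.
Work done on the gas = −W_by = -2880 J.

-2880 J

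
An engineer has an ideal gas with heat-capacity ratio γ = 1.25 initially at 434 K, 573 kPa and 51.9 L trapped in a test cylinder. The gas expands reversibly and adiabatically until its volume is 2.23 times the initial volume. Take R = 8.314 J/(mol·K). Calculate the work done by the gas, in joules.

21600 J

n = P₁V₁/(RT₁) = 573×51.9/(8.314×434) = 8.24 mol.
Adiabatic: TV^(γ−1) = const ⇒ T₂ = 434×(0.448)^0.250 = 355 K; PV^γ = const ⇒ P₂ = 210 kPa.
ΔU = nCvΔT = 8.24×33.3×(355−434) = -21600 J.
Q = 0 for an adiabatic process, so W = −ΔU = 21600 J.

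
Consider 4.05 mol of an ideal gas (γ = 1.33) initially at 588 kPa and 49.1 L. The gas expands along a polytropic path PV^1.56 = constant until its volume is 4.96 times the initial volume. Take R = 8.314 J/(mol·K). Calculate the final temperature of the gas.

T₁ = P₁V₁/(nR) = 588×49.1/(4.05×8.314) = 857 K.
Polytropic n=1.56: T₂ = T₁(V₁/V₂)^(n−1) = 857×(0.202)^0.56 = 350 K; P₂ = P₁(V₁/V₂)^n = 48.4 kPa.

350 K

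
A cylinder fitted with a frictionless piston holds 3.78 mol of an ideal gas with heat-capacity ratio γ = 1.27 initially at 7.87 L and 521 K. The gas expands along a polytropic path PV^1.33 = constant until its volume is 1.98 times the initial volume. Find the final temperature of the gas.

P₁ = nRT₁/V₁ = 3.78×8.314×521/7.87 = 2080 kPa.
Polytropic n=1.33: T₂ = T₁(V₁/V₂)^(n−1) = 521×(0.505)^0.33 = 416 K; P₂ = P₁(V₁/V₂)^n = 839 kPa.

416 K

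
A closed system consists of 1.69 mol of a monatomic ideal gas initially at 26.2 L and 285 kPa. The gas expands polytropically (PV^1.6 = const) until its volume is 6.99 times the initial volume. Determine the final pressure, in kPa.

12.7 kPa

T₁ = P₁V₁/(nR) = 285×26.2/(1.69×8.314) = 531 K.
Polytropic n=1.6: T₂ = T₁(V₁/V₂)^(n−1) = 531×(0.143)^0.60 = 165 K; P₂ = P₁(V₁/V₂)^n = 12.7 kPa.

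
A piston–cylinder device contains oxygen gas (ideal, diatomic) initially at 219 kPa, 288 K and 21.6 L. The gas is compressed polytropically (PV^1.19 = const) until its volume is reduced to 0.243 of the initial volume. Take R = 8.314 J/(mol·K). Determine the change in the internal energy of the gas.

3650 J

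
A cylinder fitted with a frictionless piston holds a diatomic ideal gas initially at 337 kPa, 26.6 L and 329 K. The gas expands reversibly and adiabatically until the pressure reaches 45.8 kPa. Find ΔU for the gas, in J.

-9740 J

n = P₁V₁/(RT₁) = 337×26.6/(8.314×329) = 3.28 mol.
Adiabatic: T₂/T₁ = (P₂/P₁)^((γ−1)/γ) ⇒ T₂ = 329×(0.136)^0.286 = 186 K; V₂ = 111 L.
For an ideal gas ΔU = nCvΔT with Cv = (5/2)R = 20.8 J/(mol·K).
ΔU = 3.28×20.8×(186−329) = -9740 J.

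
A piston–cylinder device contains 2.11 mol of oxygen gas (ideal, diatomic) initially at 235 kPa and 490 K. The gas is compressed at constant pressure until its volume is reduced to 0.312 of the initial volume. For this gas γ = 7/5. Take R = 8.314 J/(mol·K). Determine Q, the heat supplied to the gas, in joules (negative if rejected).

V₁ = nRT₁/P₁ = 2.11×8.314×490/235 = 36.6 L.
Isobaric: P stays 235 kPa; V/T = const ⇒ T₂ = 153 K, V₂ = 11.4 L.
W = PΔV = 235×(11.4−36.6) kPa·L = -5910 J.
ΔU = nCvΔT = 2.11×20.8×(153−490) = -14800 J.
Q = ΔU + W = nCpΔT = -20700 J.

-20700 J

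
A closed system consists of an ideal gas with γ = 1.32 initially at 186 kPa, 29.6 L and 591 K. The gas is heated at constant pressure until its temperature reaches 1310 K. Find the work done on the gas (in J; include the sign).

-6700 J

n = P₁V₁/(RT₁) = 186×29.6/(8.314×591) = 1.12 mol.
Isobaric: P stays 186 kPa; V/T = const ⇒ T₂ = 1310 K, V₂ = 65.6 L.
W = PΔV = 186×(65.6−29.6) kPa·L = 6700 J.
Work done on the gas = −W_by = -6700 J.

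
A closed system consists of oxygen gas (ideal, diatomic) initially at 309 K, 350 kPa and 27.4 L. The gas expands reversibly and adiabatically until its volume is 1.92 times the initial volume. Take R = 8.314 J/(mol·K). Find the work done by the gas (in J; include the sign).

5510 J

n = P₁V₁/(RT₁) = 350×27.4/(8.314×309) = 3.73 mol.
Adiabatic: TV^(γ−1) = const ⇒ T₂ = 309×(0.521)^0.400 = 238 K; PV^γ = const ⇒ P₂ = 140 kPa.
ΔU = nCvΔT = 3.73×20.8×(238−309) = -5510 J.
Q = 0 for an adiabatic process, so W = −ΔU = 5510 J.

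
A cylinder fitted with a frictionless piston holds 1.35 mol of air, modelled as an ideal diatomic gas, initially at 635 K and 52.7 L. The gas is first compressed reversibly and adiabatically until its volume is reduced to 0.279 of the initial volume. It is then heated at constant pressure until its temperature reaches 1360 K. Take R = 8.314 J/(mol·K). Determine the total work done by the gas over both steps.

-8480 J

P₁ = nRT₁/V₁ = 1.35×8.314×635/52.7 = 135 kPa.
Step 1 — Adiabatic: TV^(γ−1) = const ⇒ T₂ = 635×(3.58)^0.400 = 1060 K; PV^γ = const ⇒ P₂ = 808 kPa.
ΔU = nCvΔT = 1.35×20.8×(1060−635) = 11900 J.
Q = 0 for an adiabatic process, so W = −ΔU = -11900 J.
State after step 1: P = 808 kPa, V = 14.7 L, T = 1060 K.
Step 2 — Isobaric: P stays 808 kPa; V/T = const ⇒ T₂ = 1360 K, V₂ = 18.9 L.
W = PΔV = 808×(18.9−14.7) kPa·L = 3390 J.
ΔU = nCvΔT = 1.35×20.8×(1360−1060) = 8470 J.
Q = ΔU + W = nCpΔT = 11900 J.
Net over both steps: W = -8480 J, Q = 11900 J, ΔU = 20300 J.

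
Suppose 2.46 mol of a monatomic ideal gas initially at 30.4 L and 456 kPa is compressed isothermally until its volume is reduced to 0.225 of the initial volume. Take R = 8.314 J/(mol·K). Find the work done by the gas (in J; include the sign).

-20700 J

T₁ = P₁V₁/(nR) = 456×30.4/(2.46×8.314) = 678 K.
Isothermal: T stays 678 K; PV = const ⇒ V₂ = 6.84 L, P₂ = 2030 kPa.
W = nRT ln(V₂/V₁) = 2.46×8.314×678×ln(0.225) = -20700 J.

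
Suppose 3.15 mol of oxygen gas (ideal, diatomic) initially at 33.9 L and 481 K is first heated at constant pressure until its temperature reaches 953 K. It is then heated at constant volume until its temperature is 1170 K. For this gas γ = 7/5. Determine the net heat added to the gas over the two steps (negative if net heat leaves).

P₁ = nRT₁/V₁ = 3.15×8.314×481/33.9 = 372 kPa.
Step 1 — Isobaric: P stays 372 kPa; V/T = const ⇒ T₂ = 953 K, V₂ = 67.2 L.
W = PΔV = 372×(67.2−33.9) kPa·L = 12400 J.
ΔU = nCvΔT = 3.15×20.8×(953−481) = 30900 J.
Q = ΔU + W = nCpΔT = 43300 J.
State after step 1: P = 372 kPa, V = 67.2 L, T = 953 K.
Step 2 — Isochoric: V stays 67.2 L; P/T = const ⇒ T₂ = 1170 K, P₂ = 456 kPa.
W = 0 (no volume change).
ΔU = nCvΔT = 3.15×20.8×(1170−953) = 14200 J.
Q = ΔU = 14200 J.
Net over both steps: W = 12400 J, Q = 57500 J, ΔU = 45100 J.

57500 J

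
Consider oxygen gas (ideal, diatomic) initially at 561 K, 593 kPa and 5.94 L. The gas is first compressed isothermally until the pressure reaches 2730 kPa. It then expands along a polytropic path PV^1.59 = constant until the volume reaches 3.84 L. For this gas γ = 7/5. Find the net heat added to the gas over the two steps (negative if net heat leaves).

n = P₁V₁/(RT₁) = 593×5.94/(8.314×561) = 0.755 mol.
Step 1 — Isothermal: T stays 561 K; PV = const ⇒ V₂ = 1.29 L, P₂ = 2730 kPa.
ΔU = 0 (ideal gas, T constant).
W = nRT ln(V₂/V₁) = 0.755×8.314×561×ln(0.217) = -5380 J.
Q = ΔU + W = -5380 J.
State after step 1: P = 2730 kPa, V = 1.29 L, T = 561 K.
Step 2 — Polytropic n=1.59: T₂ = T₁(V₁/V₂)^(n−1) = 561×(0.336)^0.59 = 295 K; P₂ = P₁(V₁/V₂)^n = 482 kPa.
W = (P₁V₁−P₂V₂)/(n−1) = (2730×1.29−482×3.84)/0.59 = 2830 J.
ΔU = nCvΔT = 0.755×20.8×(295−561) = -4180 J.
Q = ΔU + W = -1350 J.
Net over both steps: W = -2550 J, Q = -6720 J, ΔU = -4180 J.

-6720 J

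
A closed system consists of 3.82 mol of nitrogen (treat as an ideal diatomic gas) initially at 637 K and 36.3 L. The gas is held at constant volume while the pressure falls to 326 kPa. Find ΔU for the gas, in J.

-21000 J

P₁ = nRT₁/V₁ = 3.82×8.314×637/36.3 = 557 kPa.
Isochoric: V stays 36.3 L; P/T = const ⇒ T₂ = 373 K, P₂ = 326 kPa.
For an ideal gas ΔU = nCvΔT with Cv = (5/2)R = 20.8 J/(mol·K).
ΔU = 3.82×20.8×(373−637) = -21000 J.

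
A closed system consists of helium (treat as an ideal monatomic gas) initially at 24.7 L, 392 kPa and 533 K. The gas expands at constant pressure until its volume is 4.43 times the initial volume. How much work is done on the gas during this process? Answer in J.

-33200 J

n = P₁V₁/(RT₁) = 392×24.7/(8.314×533) = 2.18 mol.
Isobaric: P stays 392 kPa; V/T = const ⇒ T₂ = 2360 K, V₂ = 109 L.
W = PΔV = 392×(109−24.7) kPa·L = 33200 J.
Work done on the gas = −W_by = -33200 J.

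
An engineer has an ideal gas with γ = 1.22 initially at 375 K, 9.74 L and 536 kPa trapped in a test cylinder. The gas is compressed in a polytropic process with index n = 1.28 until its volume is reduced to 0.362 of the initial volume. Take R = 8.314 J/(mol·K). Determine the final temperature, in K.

Polytropic n=1.28: T₂ = T₁(V₁/V₂)^(n−1) = 375×(2.76)^0.28 = 498 K; P₂ = P₁(V₁/V₂)^n = 1970 kPa.

498 K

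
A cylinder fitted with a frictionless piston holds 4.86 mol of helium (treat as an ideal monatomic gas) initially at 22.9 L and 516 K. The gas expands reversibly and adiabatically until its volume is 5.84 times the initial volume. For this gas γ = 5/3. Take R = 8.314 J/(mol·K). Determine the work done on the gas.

P₁ = nRT₁/V₁ = 4.86×8.314×516/22.9 = 910 kPa.
Adiabatic: TV^(γ−1) = const ⇒ T₂ = 516×(0.171)^0.667 = 159 K; PV^γ = const ⇒ P₂ = 48.1 kPa.
ΔU = nCvΔT = 4.86×12.5×(159−516) = -21600 J.
Q = 0 for an adiabatic process, so W = −ΔU = 21600 J.
Work done on the gas = −W_by = -21600 J.

-21600 J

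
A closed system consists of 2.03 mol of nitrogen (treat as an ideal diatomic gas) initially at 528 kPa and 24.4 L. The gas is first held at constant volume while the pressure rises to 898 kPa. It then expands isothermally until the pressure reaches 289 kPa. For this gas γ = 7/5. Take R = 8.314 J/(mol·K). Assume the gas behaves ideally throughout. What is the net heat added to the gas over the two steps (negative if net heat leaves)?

T₁ = P₁V₁/(nR) = 528×24.4/(2.03×8.314) = 763 K.
Step 1 — Isochoric: V stays 24.4 L; P/T = const ⇒ T₂ = 1300 K, P₂ = 898 kPa.
W = 0 (no volume change).
ΔU = nCvΔT = 2.03×20.8×(1300−763) = 22600 J.
Q = ΔU = 22600 J.
State after step 1: P = 898 kPa, V = 24.4 L, T = 1300 K.
Step 2 — Isothermal: T stays 1300 K; PV = const ⇒ V₂ = 75.8 L, P₂ = 289 kPa.
ΔU = 0 (ideal gas, T constant).
W = nRT ln(V₂/V₁) = 2.03×8.314×1300×ln(3.11) = 24800 J.
Q = ΔU + W = 24800 J.
Net over both steps: W = 24800 J, Q = 47400 J, ΔU = 22600 J.

47400 J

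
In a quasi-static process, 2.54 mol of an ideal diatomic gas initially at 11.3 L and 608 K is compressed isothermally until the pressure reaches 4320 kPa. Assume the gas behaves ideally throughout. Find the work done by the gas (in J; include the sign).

P₁ = nRT₁/V₁ = 2.54×8.314×608/11.3 = 1140 kPa.
Isothermal: T stays 608 K; PV = const ⇒ V₂ = 2.97 L, P₂ = 4320 kPa.
W = nRT ln(V₂/V₁) = 2.54×8.314×608×ln(0.263) = -17100 J.

-17100 J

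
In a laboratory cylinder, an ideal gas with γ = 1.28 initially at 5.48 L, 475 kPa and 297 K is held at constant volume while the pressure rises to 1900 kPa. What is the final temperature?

1190 K

Isochoric: V stays 5.48 L; P/T = const ⇒ T₂ = 1190 K, P₂ = 1900 kPa.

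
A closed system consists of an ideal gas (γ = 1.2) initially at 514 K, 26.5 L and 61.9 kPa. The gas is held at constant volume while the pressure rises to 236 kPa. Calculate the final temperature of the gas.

1960 K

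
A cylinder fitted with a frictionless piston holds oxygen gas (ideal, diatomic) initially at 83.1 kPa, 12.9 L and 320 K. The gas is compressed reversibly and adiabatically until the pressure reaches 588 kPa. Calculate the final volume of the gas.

3.19 L

Adiabatic: T₂/T₁ = (P₂/P₁)^((γ−1)/γ) ⇒ T₂ = 320×(7.08)^0.286 = 560 K; V₂ = 3.19 L.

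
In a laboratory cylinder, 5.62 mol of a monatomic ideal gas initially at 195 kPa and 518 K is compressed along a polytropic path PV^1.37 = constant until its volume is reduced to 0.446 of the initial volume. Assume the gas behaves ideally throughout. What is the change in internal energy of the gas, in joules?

12600 J

V₁ = nRT₁/P₁ = 5.62×8.314×518/195 = 124 L.
Polytropic n=1.37: T₂ = T₁(V₁/V₂)^(n−1) = 518×(2.24)^0.37 = 698 K; P₂ = P₁(V₁/V₂)^n = 589 kPa.
For an ideal gas ΔU = nCvΔT with Cv = (3/2)R = 12.5 J/(mol·K).
ΔU = 5.62×12.5×(698−518) = 12600 J.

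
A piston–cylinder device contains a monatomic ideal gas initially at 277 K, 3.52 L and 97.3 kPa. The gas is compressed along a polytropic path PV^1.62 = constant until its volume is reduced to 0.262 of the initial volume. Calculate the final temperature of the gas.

Polytropic n=1.62: T₂ = T₁(V₁/V₂)^(n−1) = 277×(3.82)^0.62 = 636 K; P₂ = P₁(V₁/V₂)^n = 852 kPa.

636 K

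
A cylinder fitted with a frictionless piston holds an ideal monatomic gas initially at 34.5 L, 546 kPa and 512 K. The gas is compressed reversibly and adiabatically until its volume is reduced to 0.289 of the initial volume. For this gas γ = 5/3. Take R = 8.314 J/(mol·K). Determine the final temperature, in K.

1170 K

Adiabatic: TV^(γ−1) = const ⇒ T₂ = 512×(3.46)^0.667 = 1170 K; PV^γ = const ⇒ P₂ = 4320 kPa.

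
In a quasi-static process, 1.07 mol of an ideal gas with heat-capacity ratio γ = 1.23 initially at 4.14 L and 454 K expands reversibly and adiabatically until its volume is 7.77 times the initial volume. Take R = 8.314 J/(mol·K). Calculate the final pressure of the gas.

78.3 kPa

P₁ = nRT₁/V₁ = 1.07×8.314×454/4.14 = 976 kPa.
Adiabatic: TV^(γ−1) = const ⇒ T₂ = 454×(0.129)^0.230 = 283 K; PV^γ = const ⇒ P₂ = 78.3 kPa.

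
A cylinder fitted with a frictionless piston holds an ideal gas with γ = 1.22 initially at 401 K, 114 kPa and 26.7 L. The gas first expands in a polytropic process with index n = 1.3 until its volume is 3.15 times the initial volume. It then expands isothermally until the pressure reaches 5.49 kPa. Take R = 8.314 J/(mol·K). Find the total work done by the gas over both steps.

n = P₁V₁/(RT₁) = 114×26.7/(8.314×401) = 0.913 mol.
Step 1 — Polytropic n=1.3: T₂ = T₁(V₁/V₂)^(n−1) = 401×(0.317)^0.30 = 284 K; P₂ = P₁(V₁/V₂)^n = 25.7 kPa.
W = (P₁V₁−P₂V₂)/(n−1) = (114×26.7−25.7×84.1)/0.30 = 2950 J.
ΔU = nCvΔT = 0.913×37.8×(284−401) = -4030 J.
Q = ΔU + W = -1070 J.
State after step 1: P = 25.7 kPa, V = 84.1 L, T = 284 K.
Step 2 — Isothermal: T stays 284 K; PV = const ⇒ V₂ = 393 L, P₂ = 5.49 kPa.
ΔU = 0 (ideal gas, T constant).
W = nRT ln(V₂/V₁) = 0.913×8.314×284×ln(4.67) = 3330 J.
Q = ΔU + W = 3330 J.
Net over both steps: W = 6280 J, Q = 2250 J, ΔU = -4030 J.

6280 J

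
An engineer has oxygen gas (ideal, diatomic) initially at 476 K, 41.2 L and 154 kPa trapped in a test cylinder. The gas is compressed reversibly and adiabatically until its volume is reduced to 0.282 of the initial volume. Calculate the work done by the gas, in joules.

n = P₁V₁/(RT₁) = 154×41.2/(8.314×476) = 1.60 mol.
Adiabatic: TV^(γ−1) = const ⇒ T₂ = 476×(3.55)^0.400 = 790 K; PV^γ = const ⇒ P₂ = 906 kPa.
ΔU = nCvΔT = 1.60×20.8×(790−476) = 10500 J.
Q = 0 for an adiabatic process, so W = −ΔU = -10500 J.

-10500 J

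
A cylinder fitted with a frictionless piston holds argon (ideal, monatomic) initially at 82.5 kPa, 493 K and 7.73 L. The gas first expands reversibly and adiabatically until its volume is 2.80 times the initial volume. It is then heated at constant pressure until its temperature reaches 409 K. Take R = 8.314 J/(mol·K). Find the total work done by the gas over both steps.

n = P₁V₁/(RT₁) = 82.5×7.73/(8.314×493) = 0.156 mol.
Step 1 — Adiabatic: TV^(γ−1) = const ⇒ T₂ = 493×(0.357)^0.667 = 248 K; PV^γ = const ⇒ P₂ = 14.8 kPa.
ΔU = nCvΔT = 0.156×12.5×(248−493) = -475 J.
Q = 0 for an adiabatic process, so W = −ΔU = 475 J.
State after step 1: P = 14.8 kPa, V = 21.6 L, T = 248 K.
Step 2 — Isobaric: P stays 14.8 kPa; V/T = const ⇒ T₂ = 409 K, V₂ = 35.7 L.
W = PΔV = 14.8×(35.7−21.6) kPa·L = 208 J.
ΔU = nCvΔT = 0.156×12.5×(409−248) = 312 J.
Q = ΔU + W = nCpΔT = 520 J.
Net over both steps: W = 683 J, Q = 520 J, ΔU = -163 J.

683 J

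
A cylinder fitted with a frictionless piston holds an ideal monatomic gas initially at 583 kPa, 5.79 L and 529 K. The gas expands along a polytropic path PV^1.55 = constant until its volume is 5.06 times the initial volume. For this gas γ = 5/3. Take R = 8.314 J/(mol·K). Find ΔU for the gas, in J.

-2990 J

n = P₁V₁/(RT₁) = 583×5.79/(8.314×529) = 0.768 mol.
Polytropic n=1.55: T₂ = T₁(V₁/V₂)^(n−1) = 529×(0.198)^0.55 = 217 K; P₂ = P₁(V₁/V₂)^n = 47.2 kPa.
For an ideal gas ΔU = nCvΔT with Cv = (3/2)R = 12.5 J/(mol·K).
ΔU = 0.768×12.5×(217−529) = -2990 J.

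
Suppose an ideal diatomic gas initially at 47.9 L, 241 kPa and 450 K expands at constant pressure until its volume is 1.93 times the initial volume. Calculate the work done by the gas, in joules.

10700 J

n = P₁V₁/(RT₁) = 241×47.9/(8.314×450) = 3.09 mol.
Isobaric: P stays 241 kPa; V/T = const ⇒ T₂ = 868 K, V₂ = 92.4 L.
W = PΔV = 241×(92.4−47.9) kPa·L = 10700 J.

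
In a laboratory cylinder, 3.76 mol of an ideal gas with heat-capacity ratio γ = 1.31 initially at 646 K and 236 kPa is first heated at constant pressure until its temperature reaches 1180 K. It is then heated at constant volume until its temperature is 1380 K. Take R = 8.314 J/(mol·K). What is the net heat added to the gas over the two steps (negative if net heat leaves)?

90700 J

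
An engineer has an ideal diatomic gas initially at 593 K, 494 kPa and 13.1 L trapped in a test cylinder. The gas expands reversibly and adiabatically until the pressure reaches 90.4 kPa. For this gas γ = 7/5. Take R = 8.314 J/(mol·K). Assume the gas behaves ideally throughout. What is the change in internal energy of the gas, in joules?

-6220 J

n = P₁V₁/(RT₁) = 494×13.1/(8.314×593) = 1.31 mol.
Adiabatic: T₂/T₁ = (P₂/P₁)^((γ−1)/γ) ⇒ T₂ = 593×(0.183)^0.286 = 365 K; V₂ = 44.1 L.
For an ideal gas ΔU = nCvΔT with Cv = (5/2)R = 20.8 J/(mol·K).
ΔU = 1.31×20.8×(365−593) = -6220 J.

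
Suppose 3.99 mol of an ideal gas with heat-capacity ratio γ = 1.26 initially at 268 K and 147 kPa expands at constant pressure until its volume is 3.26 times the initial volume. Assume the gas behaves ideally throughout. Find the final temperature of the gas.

874 K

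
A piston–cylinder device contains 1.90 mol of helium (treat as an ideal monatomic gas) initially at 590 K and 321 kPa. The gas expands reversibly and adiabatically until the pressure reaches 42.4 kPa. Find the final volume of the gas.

97.8 L

V₁ = nRT₁/P₁ = 1.90×8.314×590/321 = 29.0 L.
Adiabatic: T₂/T₁ = (P₂/P₁)^((γ−1)/γ) ⇒ T₂ = 590×(0.132)^0.400 = 263 K; V₂ = 97.8 L.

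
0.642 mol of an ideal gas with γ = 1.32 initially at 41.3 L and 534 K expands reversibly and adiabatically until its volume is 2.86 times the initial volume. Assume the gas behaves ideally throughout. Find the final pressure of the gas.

P₁ = nRT₁/V₁ = 0.642×8.314×534/41.3 = 69.0 kPa.
Adiabatic: TV^(γ−1) = const ⇒ T₂ = 534×(0.350)^0.320 = 382 K; PV^γ = const ⇒ P₂ = 17.2 kPa.

17.2 kPa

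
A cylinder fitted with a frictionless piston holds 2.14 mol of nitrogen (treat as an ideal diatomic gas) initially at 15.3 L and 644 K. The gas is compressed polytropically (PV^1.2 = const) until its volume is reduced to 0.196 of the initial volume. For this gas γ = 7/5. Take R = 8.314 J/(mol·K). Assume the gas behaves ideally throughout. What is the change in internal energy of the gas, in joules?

P₁ = nRT₁/V₁ = 2.14×8.314×644/15.3 = 749 kPa.
Polytropic n=1.2: T₂ = T₁(V₁/V₂)^(n−1) = 644×(5.10)^0.20 = 892 K; P₂ = P₁(V₁/V₂)^n = 5290 kPa.
For an ideal gas ΔU = nCvΔT with Cv = (5/2)R = 20.8 J/(mol·K).
ΔU = 2.14×20.8×(892−644) = 11000 J.

11000 J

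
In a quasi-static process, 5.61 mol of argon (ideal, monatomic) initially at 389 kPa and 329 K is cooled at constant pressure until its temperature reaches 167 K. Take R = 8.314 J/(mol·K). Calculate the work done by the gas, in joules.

V₁ = nRT₁/P₁ = 5.61×8.314×329/389 = 39.4 L.
Isobaric: P stays 389 kPa; V/T = const ⇒ T₂ = 167 K, V₂ = 20.0 L.
W = PΔV = 389×(20.0−39.4) kPa·L = -7560 J.

-7560 J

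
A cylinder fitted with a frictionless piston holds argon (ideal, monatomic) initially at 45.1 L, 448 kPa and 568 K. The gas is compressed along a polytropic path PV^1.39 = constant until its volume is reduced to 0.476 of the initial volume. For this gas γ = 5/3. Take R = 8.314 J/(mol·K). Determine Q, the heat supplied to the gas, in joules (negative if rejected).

-7220 J

n = P₁V₁/(RT₁) = 448×45.1/(8.314×568) = 4.28 mol.
Polytropic n=1.39: T₂ = T₁(V₁/V₂)^(n−1) = 568×(2.10)^0.39 = 759 K; P₂ = P₁(V₁/V₂)^n = 1260 kPa.
W = (P₁V₁−P₂V₂)/(n−1) = (448×45.1−1260×21.5)/0.39 = -17400 J.
ΔU = nCvΔT = 4.28×12.5×(759−568) = 10200 J.
Q = ΔU + W = -7220 J.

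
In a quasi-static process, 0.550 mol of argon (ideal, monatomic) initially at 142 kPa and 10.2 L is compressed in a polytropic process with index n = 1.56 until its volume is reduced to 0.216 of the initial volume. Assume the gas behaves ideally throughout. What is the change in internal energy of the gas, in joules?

2950 J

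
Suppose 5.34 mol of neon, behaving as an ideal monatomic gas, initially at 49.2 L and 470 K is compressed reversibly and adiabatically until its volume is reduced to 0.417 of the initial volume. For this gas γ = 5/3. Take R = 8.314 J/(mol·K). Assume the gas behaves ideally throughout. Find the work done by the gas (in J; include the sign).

-24800 J

P₁ = nRT₁/V₁ = 5.34×8.314×470/49.2 = 424 kPa.
Adiabatic: TV^(γ−1) = const ⇒ T₂ = 470×(2.40)^0.667 = 842 K; PV^γ = const ⇒ P₂ = 1820 kPa.
ΔU = nCvΔT = 5.34×12.5×(842−470) = 24800 J.
Q = 0 for an adiabatic process, so W = −ΔU = -24800 J.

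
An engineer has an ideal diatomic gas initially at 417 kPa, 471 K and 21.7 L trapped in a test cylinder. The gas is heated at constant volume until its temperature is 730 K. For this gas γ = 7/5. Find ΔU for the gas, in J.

12400 J

n = P₁V₁/(RT₁) = 417×21.7/(8.314×471) = 2.31 mol.
Isochoric: V stays 21.7 L; P/T = const ⇒ T₂ = 730 K, P₂ = 646 kPa.
For an ideal gas ΔU = nCvΔT with Cv = (5/2)R = 20.8 J/(mol·K).
ΔU = 2.31×20.8×(730−471) = 12400 J.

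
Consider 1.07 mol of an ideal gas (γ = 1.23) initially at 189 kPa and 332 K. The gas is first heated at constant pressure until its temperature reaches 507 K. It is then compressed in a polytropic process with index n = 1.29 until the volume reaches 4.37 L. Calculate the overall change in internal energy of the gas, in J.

19200 J

V₁ = nRT₁/P₁ = 1.07×8.314×332/189 = 15.6 L.
Step 1 — Isobaric: P stays 189 kPa; V/T = const ⇒ T₂ = 507 K, V₂ = 23.9 L.
W = PΔV = 189×(23.9−15.6) kPa·L = 1560 J.
ΔU = nCvΔT = 1.07×36.1×(507−332) = 6770 J.
Q = ΔU + W = nCpΔT = 8330 J.
State after step 1: P = 189 kPa, V = 23.9 L, T = 507 K.
Step 2 — Polytropic n=1.29: T₂ = T₁(V₁/V₂)^(n−1) = 507×(5.46)^0.29 = 829 K; P₂ = P₁(V₁/V₂)^n = 1690 kPa.
W = (P₁V₁−P₂V₂)/(n−1) = (189×23.9−1690×4.37)/0.29 = -9890 J.
ΔU = nCvΔT = 1.07×36.1×(829−507) = 12500 J.
Q = ΔU + W = 2580 J.
Net over both steps: W = -8340 J, Q = 10900 J, ΔU = 19200 J.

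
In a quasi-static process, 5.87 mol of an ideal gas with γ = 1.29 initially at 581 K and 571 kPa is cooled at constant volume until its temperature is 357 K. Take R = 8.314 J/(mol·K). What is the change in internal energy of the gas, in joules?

V₁ = nRT₁/P₁ = 5.87×8.314×581/571 = 49.7 L.
Isochoric: V stays 49.7 L; P/T = const ⇒ T₂ = 357 K, P₂ = 351 kPa.
For an ideal gas ΔU = nCvΔT with Cv = R/(γ−1) = 28.7 J/(mol·K).
ΔU = 5.87×28.7×(357−581) = -37700 J.

-37700 J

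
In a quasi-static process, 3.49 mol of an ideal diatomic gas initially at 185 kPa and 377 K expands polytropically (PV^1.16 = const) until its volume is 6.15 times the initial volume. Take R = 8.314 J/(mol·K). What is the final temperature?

282 K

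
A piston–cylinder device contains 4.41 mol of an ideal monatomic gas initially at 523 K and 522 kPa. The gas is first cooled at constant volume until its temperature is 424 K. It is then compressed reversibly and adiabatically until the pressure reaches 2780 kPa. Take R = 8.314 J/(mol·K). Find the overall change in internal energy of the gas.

20700 J

V₁ = nRT₁/P₁ = 4.41×8.314×523/522 = 36.7 L.
Step 1 — Isochoric: V stays 36.7 L; P/T = const ⇒ T₂ = 424 K, P₂ = 423 kPa.
W = 0 (no volume change).
ΔU = nCvΔT = 4.41×12.5×(424−523) = -5440 J.
Q = ΔU = -5440 J.
State after step 1: P = 423 kPa, V = 36.7 L, T = 424 K.
Step 2 — Adiabatic: T₂/T₁ = (P₂/P₁)^((γ−1)/γ) ⇒ T₂ = 424×(6.57)^0.400 = 900 K; V₂ = 11.9 L.
ΔU = nCvΔT = 4.41×12.5×(900−424) = 26200 J.
Q = 0 for an adiabatic process, so W = −ΔU = -26200 J.
Net over both steps: W = -26200 J, Q = -5440 J, ΔU = 20700 J.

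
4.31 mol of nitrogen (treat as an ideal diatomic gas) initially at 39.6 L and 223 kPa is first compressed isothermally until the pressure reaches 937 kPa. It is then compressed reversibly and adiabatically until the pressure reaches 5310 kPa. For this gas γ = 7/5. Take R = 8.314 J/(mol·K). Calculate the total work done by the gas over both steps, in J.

T₁ = P₁V₁/(nR) = 223×39.6/(4.31×8.314) = 246 K.
Step 1 — Isothermal: T stays 246 K; PV = const ⇒ V₂ = 9.42 L, P₂ = 937 kPa.
ΔU = 0 (ideal gas, T constant).
W = nRT ln(V₂/V₁) = 4.31×8.314×246×ln(0.238) = -12700 J.
Q = ΔU + W = -12700 J.
State after step 1: P = 937 kPa, V = 9.42 L, T = 246 K.
Step 2 — Adiabatic: T₂/T₁ = (P₂/P₁)^((γ−1)/γ) ⇒ T₂ = 246×(5.67)^0.286 = 405 K; V₂ = 2.73 L.
ΔU = nCvΔT = 4.31×20.8×(405−246) = 14200 J.
Q = 0 for an adiabatic process, so W = −ΔU = -14200 J.
Net over both steps: W = -26800 J, Q = -12700 J, ΔU = 14200 J.

-26800 J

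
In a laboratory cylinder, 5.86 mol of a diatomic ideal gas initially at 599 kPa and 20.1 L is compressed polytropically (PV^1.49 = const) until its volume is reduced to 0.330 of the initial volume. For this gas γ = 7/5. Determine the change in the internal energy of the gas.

T₁ = P₁V₁/(nR) = 599×20.1/(5.86×8.314) = 247 K.
Polytropic n=1.49: T₂ = T₁(V₁/V₂)^(n−1) = 247×(3.03)^0.49 = 425 K; P₂ = P₁(V₁/V₂)^n = 3120 kPa.
For an ideal gas ΔU = nCvΔT with Cv = (5/2)R = 20.8 J/(mol·K).
ΔU = 5.86×20.8×(425−247) = 21700 J.

21700 J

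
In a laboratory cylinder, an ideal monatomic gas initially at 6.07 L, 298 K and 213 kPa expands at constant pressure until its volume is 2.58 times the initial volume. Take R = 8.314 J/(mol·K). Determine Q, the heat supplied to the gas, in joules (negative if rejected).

n = P₁V₁/(RT₁) = 213×6.07/(8.314×298) = 0.522 mol.
Isobaric: P stays 213 kPa; V/T = const ⇒ T₂ = 769 K, V₂ = 15.7 L.
W = PΔV = 213×(15.7−6.07) kPa·L = 2040 J.
ΔU = nCvΔT = 0.522×12.5×(769−298) = 3060 J.
Q = ΔU + W = nCpΔT = 5110 J.

5110 J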